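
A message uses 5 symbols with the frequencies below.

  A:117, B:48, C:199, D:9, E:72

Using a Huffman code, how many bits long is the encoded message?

877

Merge the two smallest weights repeatedly:
D(9) + B(48) → 57
57 + E(72) → 129
A(117) + 129 → 246
C(199) + 246 → 445
Total encoded bits = sum of merged weights = 57 + 129 + 246 + 445 = 877.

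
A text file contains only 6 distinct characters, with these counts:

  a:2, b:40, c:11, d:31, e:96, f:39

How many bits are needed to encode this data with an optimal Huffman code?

478

Build the Huffman tree bottom-up:
a(2) + c(11) → 13
13 + d(31) → 44
f(39) + b(40) → 79
44 + 79 → 123
e(96) + 123 → 219
Each symbol's bit-cost is frequency × depth; summing gives 478 bits (equivalently 13 + 44 + 79 + 123 + 219).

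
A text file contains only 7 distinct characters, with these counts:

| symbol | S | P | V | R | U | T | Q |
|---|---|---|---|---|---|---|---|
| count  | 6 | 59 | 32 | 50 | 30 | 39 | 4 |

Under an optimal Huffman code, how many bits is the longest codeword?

Merge the two lowest-weight nodes at each step:
combine Q(4), S(6) → 10
combine 10, U(30) → 40
combine V(32), T(39) → 71
combine 40, R(50) → 90
combine P(59), 71 → 130
combine 90, 130 → 220
The first pair merged (Q, S) ends up deepest, at depth 4.

4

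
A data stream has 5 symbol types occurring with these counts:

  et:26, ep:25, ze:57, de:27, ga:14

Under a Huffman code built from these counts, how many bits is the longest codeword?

Merge the two lowest-weight nodes at each step:
ga(14) + ep(25) → 39
et(26) + de(27) → 53
39 + 53 → 92
ze(57) + 92 → 149
The rarest symbols sit at the bottom; the longest codeword is 3 bits.

3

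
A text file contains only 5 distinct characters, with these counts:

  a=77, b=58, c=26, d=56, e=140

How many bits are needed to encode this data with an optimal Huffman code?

791

Greedily combine the two least-frequent nodes:
combine c(26), d(56) → 82
combine b(58), a(77) → 135
combine 82, 135 → 217
combine e(140), 217 → 357
Each symbol's bit-cost is frequency × depth; summing gives 791 bits (equivalently 82 + 135 + 217 + 357).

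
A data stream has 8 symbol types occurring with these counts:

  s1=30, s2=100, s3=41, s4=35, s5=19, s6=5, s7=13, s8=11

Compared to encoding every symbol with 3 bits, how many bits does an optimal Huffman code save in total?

107

Fixed-length: 3 bits × 254 symbols = 762 bits.
Huffman merges:
merge s6(5) and s8(11): 16
merge s7(13) and 16: 29
merge s5(19) and 29: 48
merge s1(30) and s4(35): 65
merge s3(41) and 48: 89
merge 65 and 89: 154
merge s2(100) and 154: 254
Huffman total = 16 + 29 + 48 + 65 + 89 + 154 + 254 = 655 bits.
Saving = 762 − 655 = 107 bits.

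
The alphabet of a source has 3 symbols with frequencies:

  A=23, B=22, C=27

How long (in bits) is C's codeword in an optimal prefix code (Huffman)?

Repeatedly merge the two smallest:
combine B(22), A(23) → 45
combine C(27), 45 → 72
C is a child of the root — depth 1, so its codeword is a single bit.

1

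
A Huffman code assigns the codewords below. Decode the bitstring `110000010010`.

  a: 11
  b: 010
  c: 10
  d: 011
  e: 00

aeebb

Read left to right; each codeword is recognised as soon as it completes (prefix code):
  11→a | 00→e | 00→e | 010→b | 010→b
Decoded message: aeebb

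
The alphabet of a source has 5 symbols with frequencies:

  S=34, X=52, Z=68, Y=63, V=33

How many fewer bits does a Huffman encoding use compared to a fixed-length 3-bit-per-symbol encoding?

183

Fixed-length: 3 bits × 250 symbols = 750 bits.
Huffman merges:
merge V(33) and S(34): 67
merge X(52) and Y(63): 115
merge 67 and Z(68): 135
merge 115 and 135: 250
Huffman total = 67 + 115 + 135 + 250 = 567 bits.
Saving = 750 − 567 = 183 bits.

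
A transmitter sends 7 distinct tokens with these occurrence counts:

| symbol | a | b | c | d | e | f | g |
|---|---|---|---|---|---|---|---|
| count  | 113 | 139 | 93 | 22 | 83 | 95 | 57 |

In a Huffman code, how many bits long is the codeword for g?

4

Repeatedly merge the two smallest:
combine d(22), g(57) → 79
combine 79, e(83) → 162
combine c(93), f(95) → 188
combine a(113), b(139) → 252
combine 162, 188 → 350
combine 252, 350 → 602
g's leaf is at depth 4, giving a 4-bit codeword.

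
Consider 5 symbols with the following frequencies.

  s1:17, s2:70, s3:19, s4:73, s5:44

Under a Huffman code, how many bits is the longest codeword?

3

Merge the two lowest-weight nodes at each step:
s1(17) + s3(19) → 36
36 + s5(44) → 80
s2(70) + s4(73) → 143
80 + 143 → 223
Maximum depth reached is 3.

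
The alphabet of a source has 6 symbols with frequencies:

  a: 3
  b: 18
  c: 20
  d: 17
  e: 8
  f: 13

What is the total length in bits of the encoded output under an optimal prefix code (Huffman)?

Build the Huffman tree bottom-up:
a(3) + e(8) → 11
11 + f(13) → 24
d(17) + b(18) → 35
c(20) + 24 → 44
35 + 44 → 79
Each symbol's bit-cost is frequency × depth; summing gives 193 bits (equivalently 11 + 24 + 35 + 44 + 79).

193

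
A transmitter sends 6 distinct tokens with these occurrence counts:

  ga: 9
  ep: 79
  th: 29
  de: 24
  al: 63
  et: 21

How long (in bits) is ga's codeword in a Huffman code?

Huffman merges, smallest pair first:
merge ga(9) and et(21): 30
merge de(24) and th(29): 53
merge 30 and 53: 83
merge al(63) and ep(79): 142
merge 83 and 142: 225
The subtree containing ga is merged 3 times, so code length = 3.

3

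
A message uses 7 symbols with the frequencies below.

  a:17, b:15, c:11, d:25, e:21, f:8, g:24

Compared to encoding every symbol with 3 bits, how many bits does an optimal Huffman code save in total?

30

Fixed-length: 3 bits × 121 symbols = 363 bits.
Huffman merges:
merge f(8) and c(11): 19
merge b(15) and a(17): 32
merge 19 and e(21): 40
merge g(24) and d(25): 49
merge 32 and 40: 72
merge 49 and 72: 121
Huffman total = 19 + 32 + 40 + 49 + 72 + 121 = 333 bits.
Saving = 363 − 333 = 30 bits.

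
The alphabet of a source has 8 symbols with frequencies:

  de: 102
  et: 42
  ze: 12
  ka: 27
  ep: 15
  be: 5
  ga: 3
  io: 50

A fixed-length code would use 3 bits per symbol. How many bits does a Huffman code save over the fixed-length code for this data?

Fixed-length: 3 bits × 256 symbols = 768 bits.
Huffman merges:
merge ga(3) and be(5): 8
merge 8 and ze(12): 20
merge ep(15) and 20: 35
merge ka(27) and 35: 62
merge et(42) and io(50): 92
merge 62 and 92: 154
merge de(102) and 154: 256
Huffman total = 8 + 20 + 35 + 62 + 92 + 154 + 256 = 627 bits.
Saving = 768 − 627 = 141 bits.

141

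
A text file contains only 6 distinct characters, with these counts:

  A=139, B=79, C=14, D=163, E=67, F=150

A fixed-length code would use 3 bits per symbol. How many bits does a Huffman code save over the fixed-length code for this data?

371

Fixed-length: 3 bits × 612 symbols = 1836 bits.
Huffman merges:
merge C(14) and E(67): 81
merge B(79) and 81: 160
merge A(139) and F(150): 289
merge 160 and D(163): 323
merge 289 and 323: 612
Huffman total = 81 + 160 + 289 + 323 + 612 = 1465 bits.
Saving = 1836 − 1465 = 371 bits.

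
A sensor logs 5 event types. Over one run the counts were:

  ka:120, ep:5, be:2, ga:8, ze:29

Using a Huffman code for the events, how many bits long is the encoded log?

230

Build the Huffman tree bottom-up:
combine be(2), ep(5) → 7
combine 7, ga(8) → 15
combine 15, ze(29) → 44
combine 44, ka(120) → 164
The encoded length is the sum of every internal node's weight: 7 + 15 + 44 + 164 = 230 bits.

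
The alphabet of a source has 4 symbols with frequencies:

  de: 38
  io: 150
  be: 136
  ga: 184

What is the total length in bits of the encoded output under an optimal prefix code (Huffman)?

Greedily combine the two least-frequent nodes:
de(38) + be(136) → 174
io(150) + 174 → 324
ga(184) + 324 → 508
Total encoded bits = sum of merged weights = 174 + 324 + 508 = 1006.

1006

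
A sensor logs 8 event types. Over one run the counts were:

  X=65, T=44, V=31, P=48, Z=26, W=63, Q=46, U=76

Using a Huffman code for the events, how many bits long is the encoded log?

Build the Huffman tree bottom-up:
merge Z(26) and V(31): 57
merge T(44) and Q(46): 90
merge P(48) and 57: 105
merge W(63) and X(65): 128
merge U(76) and 90: 166
merge 105 and 128: 233
merge 166 and 233: 399
Each symbol's bit-cost is frequency × depth; summing gives 1178 bits (equivalently 57 + 90 + 105 + 128 + 166 + 233 + 399).

1178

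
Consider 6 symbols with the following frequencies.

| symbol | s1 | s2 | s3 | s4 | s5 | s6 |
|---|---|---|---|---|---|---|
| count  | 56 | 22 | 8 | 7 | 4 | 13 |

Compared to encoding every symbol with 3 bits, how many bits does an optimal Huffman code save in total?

Fixed-length: 3 bits × 110 symbols = 330 bits.
Huffman merges:
merge s5(4) and s4(7): 11
merge s3(8) and 11: 19
merge s6(13) and 19: 32
merge s2(22) and 32: 54
merge 54 and s1(56): 110
Huffman total = 11 + 19 + 32 + 54 + 110 = 226 bits.
Saving = 330 − 226 = 104 bits.

104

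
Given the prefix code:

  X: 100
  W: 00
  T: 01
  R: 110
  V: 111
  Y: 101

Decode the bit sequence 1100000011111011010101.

Read left to right; each codeword is recognised as soon as it completes (prefix code):
  110→R | 00→W | 00→W | 01→T | 111→V | 101→Y | 101→Y | 01→T | 01→T
Decoded message: RWWTVYYTT

RWWTVYYTT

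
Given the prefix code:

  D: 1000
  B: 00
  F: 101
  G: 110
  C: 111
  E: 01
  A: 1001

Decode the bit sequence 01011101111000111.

Read left to right; each codeword is recognised as soon as it completes (prefix code):
  01→E | 01→E | 110→G | 111→C | 1000→D | 111→C
Decoded message: EEGCDC

EEGCDC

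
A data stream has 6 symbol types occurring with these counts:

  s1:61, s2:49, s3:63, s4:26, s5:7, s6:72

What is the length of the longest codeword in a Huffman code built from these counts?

4

Merge the two lowest-weight nodes at each step:
s5(7) + s4(26) → 33
33 + s2(49) → 82
s1(61) + s3(63) → 124
s6(72) + 82 → 154
124 + 154 → 278
The first pair merged (s5, s4) ends up deepest, at depth 4.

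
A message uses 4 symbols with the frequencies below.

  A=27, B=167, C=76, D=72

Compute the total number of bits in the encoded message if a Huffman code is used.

616

Greedily combine the two least-frequent nodes:
A(27) + D(72) → 99
C(76) + 99 → 175
B(167) + 175 → 342
Total encoded bits = sum of merged weights = 99 + 175 + 342 = 616.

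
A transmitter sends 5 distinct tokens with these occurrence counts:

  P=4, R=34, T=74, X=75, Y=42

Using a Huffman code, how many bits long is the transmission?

Greedily combine the two least-frequent nodes:
P(4) + R(34) → 38
38 + Y(42) → 80
T(74) + X(75) → 149
80 + 149 → 229
Each symbol's bit-cost is frequency × depth; summing gives 496 bits (equivalently 38 + 80 + 149 + 229).

496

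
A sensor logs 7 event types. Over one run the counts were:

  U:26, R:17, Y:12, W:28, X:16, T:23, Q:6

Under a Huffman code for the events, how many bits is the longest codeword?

4

Merge the two lowest-weight nodes at each step:
combine Q(6), Y(12) → 18
combine X(16), R(17) → 33
combine 18, T(23) → 41
combine U(26), W(28) → 54
combine 33, 41 → 74
combine 54, 74 → 128
Maximum depth reached is 4.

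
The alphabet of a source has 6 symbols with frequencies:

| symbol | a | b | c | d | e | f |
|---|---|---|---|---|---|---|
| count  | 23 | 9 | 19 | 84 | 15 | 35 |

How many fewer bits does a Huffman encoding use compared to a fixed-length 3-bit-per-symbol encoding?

Fixed-length: 3 bits × 185 symbols = 555 bits.
Huffman merges:
b(9) + e(15) → 24
c(19) + a(23) → 42
24 + f(35) → 59
42 + 59 → 101
d(84) + 101 → 185
Huffman total = 24 + 42 + 59 + 101 + 185 = 411 bits.
Saving = 555 − 411 = 144 bits.

144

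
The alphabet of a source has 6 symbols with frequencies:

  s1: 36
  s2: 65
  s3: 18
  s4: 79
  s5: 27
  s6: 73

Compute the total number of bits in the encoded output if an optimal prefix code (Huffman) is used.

Greedily combine the two least-frequent nodes:
combine s3(18), s5(27) → 45
combine s1(36), 45 → 81
combine s2(65), s6(73) → 138
combine s4(79), 81 → 160
combine 138, 160 → 298
Total encoded bits = sum of merged weights = 45 + 81 + 138 + 160 + 298 = 722.

722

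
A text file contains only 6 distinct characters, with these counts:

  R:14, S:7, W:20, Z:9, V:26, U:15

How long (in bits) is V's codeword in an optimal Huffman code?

Huffman merges, smallest pair first:
combine S(7), Z(9) → 16
combine R(14), U(15) → 29
combine 16, W(20) → 36
combine V(26), 29 → 55
combine 36, 55 → 91
V sits 2 levels below the root, so its codeword is 2 bits.

2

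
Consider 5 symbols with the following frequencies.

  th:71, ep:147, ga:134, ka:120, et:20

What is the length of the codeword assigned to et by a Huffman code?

Repeatedly merge the two smallest:
et(20) + th(71) → 91
91 + ka(120) → 211
ga(134) + ep(147) → 281
211 + 281 → 492
et's leaf is at depth 3, giving a 3-bit codeword.

3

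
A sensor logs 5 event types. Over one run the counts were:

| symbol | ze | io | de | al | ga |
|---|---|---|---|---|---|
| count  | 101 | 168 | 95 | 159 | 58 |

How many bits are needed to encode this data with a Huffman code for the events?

Build the Huffman tree bottom-up:
merge ga(58) and de(95): 153
merge ze(101) and 153: 254
merge al(159) and io(168): 327
merge 254 and 327: 581
The encoded length is the sum of every internal node's weight: 153 + 254 + 327 + 581 = 1315 bits.

1315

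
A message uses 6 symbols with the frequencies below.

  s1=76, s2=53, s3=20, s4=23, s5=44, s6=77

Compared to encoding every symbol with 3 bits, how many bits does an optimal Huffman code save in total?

163

Fixed-length: 3 bits × 293 symbols = 879 bits.
Huffman merges:
merge s3(20) and s4(23): 43
merge 43 and s5(44): 87
merge s2(53) and s1(76): 129
merge s6(77) and 87: 164
merge 129 and 164: 293
Huffman total = 43 + 87 + 129 + 164 + 293 = 716 bits.
Saving = 879 − 716 = 163 bits.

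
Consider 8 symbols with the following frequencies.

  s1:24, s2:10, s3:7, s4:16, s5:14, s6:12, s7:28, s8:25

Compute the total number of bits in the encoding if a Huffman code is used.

Greedily combine the two least-frequent nodes:
s3(7) + s2(10) → 17
s6(12) + s5(14) → 26
s4(16) + 17 → 33
s1(24) + s8(25) → 49
26 + s7(28) → 54
33 + 49 → 82
54 + 82 → 136
Each symbol's bit-cost is frequency × depth; summing gives 397 bits (equivalently 17 + 26 + 33 + 49 + 54 + 82 + 136).

397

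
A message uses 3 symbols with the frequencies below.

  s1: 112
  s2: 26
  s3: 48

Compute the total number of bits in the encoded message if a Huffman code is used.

Greedily combine the two least-frequent nodes:
s2(26) + s3(48) → 74
74 + s1(112) → 186
Total encoded bits = sum of merged weights = 74 + 186 = 260.

260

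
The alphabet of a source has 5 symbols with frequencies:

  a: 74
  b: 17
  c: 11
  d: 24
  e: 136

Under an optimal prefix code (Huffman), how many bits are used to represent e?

1

Repeatedly merge the two smallest:
c(11) + b(17) → 28
d(24) + 28 → 52
52 + a(74) → 126
126 + e(136) → 262
e sits one level below the root: a 1-bit codeword.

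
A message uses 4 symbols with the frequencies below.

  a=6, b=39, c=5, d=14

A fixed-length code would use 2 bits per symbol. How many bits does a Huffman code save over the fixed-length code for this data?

Fixed-length: 2 bits × 64 symbols = 128 bits.
Huffman merges:
c(5) + a(6) → 11
11 + d(14) → 25
25 + b(39) → 64
Huffman total = 11 + 25 + 64 = 100 bits.
Saving = 128 − 100 = 28 bits.

28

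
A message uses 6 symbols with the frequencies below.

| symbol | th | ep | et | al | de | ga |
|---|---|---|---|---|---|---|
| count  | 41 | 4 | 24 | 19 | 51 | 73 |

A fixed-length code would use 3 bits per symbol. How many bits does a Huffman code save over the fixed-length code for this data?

142

Fixed-length: 3 bits × 212 symbols = 636 bits.
Huffman merges:
combine ep(4), al(19) → 23
combine 23, et(24) → 47
combine th(41), 47 → 88
combine de(51), ga(73) → 124
combine 88, 124 → 212
Huffman total = 23 + 47 + 88 + 124 + 212 = 494 bits.
Saving = 636 − 494 = 142 bits.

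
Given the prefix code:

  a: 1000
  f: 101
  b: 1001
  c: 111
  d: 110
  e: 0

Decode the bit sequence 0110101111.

Read left to right; each codeword is recognised as soon as it completes (prefix code):
  0→e | 110→d | 101→f | 111→c
Decoded message: edfc

edfc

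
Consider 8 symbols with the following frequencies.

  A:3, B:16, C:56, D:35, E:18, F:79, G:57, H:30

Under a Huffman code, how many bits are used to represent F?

Huffman merges, smallest pair first:
merge A(3) and B(16): 19
merge E(18) and 19: 37
merge H(30) and D(35): 65
merge 37 and C(56): 93
merge G(57) and 65: 122
merge F(79) and 93: 172
merge 122 and 172: 294
The subtree containing F is merged 2 times, so code length = 2.

2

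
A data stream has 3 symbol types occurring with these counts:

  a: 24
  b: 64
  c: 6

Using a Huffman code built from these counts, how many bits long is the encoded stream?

Merge the two smallest weights repeatedly:
c(6) + a(24) → 30
30 + b(64) → 94
Total encoded bits = sum of merged weights = 30 + 94 = 124.

124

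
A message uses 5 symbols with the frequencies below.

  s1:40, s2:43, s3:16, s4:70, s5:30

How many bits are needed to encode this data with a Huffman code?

444

Merge the two smallest weights repeatedly:
combine s3(16), s5(30) → 46
combine s1(40), s2(43) → 83
combine 46, s4(70) → 116
combine 83, 116 → 199
Each symbol's bit-cost is frequency × depth; summing gives 444 bits (equivalently 46 + 83 + 116 + 199).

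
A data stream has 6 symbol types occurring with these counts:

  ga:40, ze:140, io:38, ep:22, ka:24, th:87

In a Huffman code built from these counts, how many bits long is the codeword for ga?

4

Build the tree from the bottom:
combine ep(22), ka(24) → 46
combine io(38), ga(40) → 78
combine 46, 78 → 124
combine th(87), 124 → 211
combine ze(140), 211 → 351
ga sits 4 levels below the root, so its codeword is 4 bits.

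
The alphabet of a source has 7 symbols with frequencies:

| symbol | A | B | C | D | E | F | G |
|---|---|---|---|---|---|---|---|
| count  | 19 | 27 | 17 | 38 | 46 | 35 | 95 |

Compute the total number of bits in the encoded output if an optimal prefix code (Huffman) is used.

Build the Huffman tree bottom-up:
combine C(17), A(19) → 36
combine B(27), F(35) → 62
combine 36, D(38) → 74
combine E(46), 62 → 108
combine 74, G(95) → 169
combine 108, 169 → 277
Total encoded bits = sum of merged weights = 36 + 62 + 74 + 108 + 169 + 277 = 726.

726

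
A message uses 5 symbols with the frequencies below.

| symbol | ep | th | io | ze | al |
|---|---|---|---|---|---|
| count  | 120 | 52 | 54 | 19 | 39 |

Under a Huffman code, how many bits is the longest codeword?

3

Merge the two lowest-weight nodes at each step:
merge ze(19) and al(39): 58
merge th(52) and io(54): 106
merge 58 and 106: 164
merge ep(120) and 164: 284
Maximum depth reached is 3.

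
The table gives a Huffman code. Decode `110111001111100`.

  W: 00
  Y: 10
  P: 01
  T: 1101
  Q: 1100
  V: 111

TQVQ

Read left to right; each codeword is recognised as soon as it completes (prefix code):
  1101→T | 1100→Q | 111→V | 1100→Q
Decoded message: TQVQ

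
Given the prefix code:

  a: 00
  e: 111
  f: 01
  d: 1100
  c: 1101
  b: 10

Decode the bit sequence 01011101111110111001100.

ffcecdd

Read left to right; each codeword is recognised as soon as it completes (prefix code):
  01→f | 01→f | 1101→c | 111→e | 1101→c | 1100→d | 1100→d
Decoded message: ffcecdd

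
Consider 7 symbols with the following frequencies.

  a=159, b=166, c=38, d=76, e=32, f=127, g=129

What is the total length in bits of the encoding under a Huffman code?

1926

Build the Huffman tree bottom-up:
merge e(32) and c(38): 70
merge 70 and d(76): 146
merge f(127) and g(129): 256
merge 146 and a(159): 305
merge b(166) and 256: 422
merge 305 and 422: 727
Each symbol's bit-cost is frequency × depth; summing gives 1926 bits (equivalently 70 + 146 + 256 + 305 + 422 + 727).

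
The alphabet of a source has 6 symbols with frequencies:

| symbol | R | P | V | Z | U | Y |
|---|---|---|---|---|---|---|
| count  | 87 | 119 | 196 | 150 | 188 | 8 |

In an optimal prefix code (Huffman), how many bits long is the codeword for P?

Repeatedly merge the two smallest:
Y(8) + R(87) → 95
95 + P(119) → 214
Z(150) + U(188) → 338
V(196) + 214 → 410
338 + 410 → 748
The subtree containing P is merged 3 times, so code length = 3.

3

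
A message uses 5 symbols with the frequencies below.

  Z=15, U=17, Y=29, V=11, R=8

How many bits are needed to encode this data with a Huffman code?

179

Merge the two smallest weights repeatedly:
combine R(8), V(11) → 19
combine Z(15), U(17) → 32
combine 19, Y(29) → 48
combine 32, 48 → 80
Each symbol's bit-cost is frequency × depth; summing gives 179 bits (equivalently 19 + 32 + 48 + 80).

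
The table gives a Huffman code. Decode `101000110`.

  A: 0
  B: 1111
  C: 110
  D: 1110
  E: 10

Read left to right; each codeword is recognised as soon as it completes (prefix code):
  10→E | 10→E | 0→A | 0→A | 110→C
Decoded message: EEAAC

EEAAC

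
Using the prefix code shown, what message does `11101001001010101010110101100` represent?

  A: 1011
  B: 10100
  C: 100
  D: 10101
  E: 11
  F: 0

Read left to right; each codeword is recognised as soon as it completes (prefix code):
  11→E | 10100→B | 100→C | 10101→D | 0→F | 10101→D | 10101→D | 100→C
Decoded message: EBCDFDDC

EBCDFDDC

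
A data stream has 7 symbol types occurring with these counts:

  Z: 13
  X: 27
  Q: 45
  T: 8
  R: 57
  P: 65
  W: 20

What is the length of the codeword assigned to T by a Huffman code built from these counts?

5

Build the tree from the bottom:
T(8) + Z(13) → 21
W(20) + 21 → 41
X(27) + 41 → 68
Q(45) + R(57) → 102
P(65) + 68 → 133
102 + 133 → 235
T sits 5 levels below the root, so its codeword is 5 bits.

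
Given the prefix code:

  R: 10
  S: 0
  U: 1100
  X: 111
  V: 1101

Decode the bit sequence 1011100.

Read left to right; each codeword is recognised as soon as it completes (prefix code):
  10→R | 111→X | 0→S | 0→S
Decoded message: RXSS

RXSS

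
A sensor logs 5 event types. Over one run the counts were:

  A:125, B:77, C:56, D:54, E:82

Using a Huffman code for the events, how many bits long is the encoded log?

Greedily combine the two least-frequent nodes:
merge D(54) and C(56): 110
merge B(77) and E(82): 159
merge 110 and A(125): 235
merge 159 and 235: 394
The encoded length is the sum of every internal node's weight: 110 + 159 + 235 + 394 = 898 bits.

898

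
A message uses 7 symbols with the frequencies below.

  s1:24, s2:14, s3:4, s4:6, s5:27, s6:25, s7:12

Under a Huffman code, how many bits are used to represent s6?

Repeatedly merge the two smallest:
s3(4) + s4(6) → 10
10 + s7(12) → 22
s2(14) + 22 → 36
s1(24) + s6(25) → 49
s5(27) + 36 → 63
49 + 63 → 112
The subtree containing s6 is merged 2 times, so code length = 2.

2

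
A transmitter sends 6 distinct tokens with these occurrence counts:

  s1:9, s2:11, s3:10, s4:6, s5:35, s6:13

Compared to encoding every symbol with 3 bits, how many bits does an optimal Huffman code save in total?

Fixed-length: 3 bits × 84 symbols = 252 bits.
Huffman merges:
s4(6) + s1(9) → 15
s3(10) + s2(11) → 21
s6(13) + 15 → 28
21 + 28 → 49
s5(35) + 49 → 84
Huffman total = 15 + 21 + 28 + 49 + 84 = 197 bits.
Saving = 252 − 197 = 55 bits.

55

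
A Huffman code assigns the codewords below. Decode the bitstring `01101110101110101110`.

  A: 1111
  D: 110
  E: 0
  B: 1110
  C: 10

EDBCBCB

Read left to right; each codeword is recognised as soon as it completes (prefix code):
  0→E | 110→D | 1110→B | 10→C | 1110→B | 10→C | 1110→B
Decoded message: EDBCBCB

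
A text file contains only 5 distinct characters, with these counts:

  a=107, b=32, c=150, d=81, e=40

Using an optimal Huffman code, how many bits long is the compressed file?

892

Greedily combine the two least-frequent nodes:
merge b(32) and e(40): 72
merge 72 and d(81): 153
merge a(107) and c(150): 257
merge 153 and 257: 410
The encoded length is the sum of every internal node's weight: 72 + 153 + 257 + 410 = 892 bits.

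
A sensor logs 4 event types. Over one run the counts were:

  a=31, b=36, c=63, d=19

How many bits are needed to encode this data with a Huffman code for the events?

285

Build the Huffman tree bottom-up:
d(19) + a(31) → 50
b(36) + 50 → 86
c(63) + 86 → 149
The encoded length is the sum of every internal node's weight: 50 + 86 + 149 = 285 bits.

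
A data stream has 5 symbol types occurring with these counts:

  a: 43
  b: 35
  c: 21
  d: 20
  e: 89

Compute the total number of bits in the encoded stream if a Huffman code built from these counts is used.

Build the Huffman tree bottom-up:
combine d(20), c(21) → 41
combine b(35), 41 → 76
combine a(43), 76 → 119
combine e(89), 119 → 208
The encoded length is the sum of every internal node's weight: 41 + 76 + 119 + 208 = 444 bits.

444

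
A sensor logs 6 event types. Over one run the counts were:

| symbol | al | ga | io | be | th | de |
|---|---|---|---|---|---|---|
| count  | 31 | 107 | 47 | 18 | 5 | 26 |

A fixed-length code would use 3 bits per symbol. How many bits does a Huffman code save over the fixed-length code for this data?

191

Fixed-length: 3 bits × 234 symbols = 702 bits.
Huffman merges:
th(5) + be(18) → 23
23 + de(26) → 49
al(31) + io(47) → 78
49 + 78 → 127
ga(107) + 127 → 234
Huffman total = 23 + 49 + 78 + 127 + 234 = 511 bits.
Saving = 702 − 511 = 191 bits.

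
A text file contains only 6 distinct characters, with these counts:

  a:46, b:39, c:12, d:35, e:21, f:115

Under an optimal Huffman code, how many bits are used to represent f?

1

Repeatedly merge the two smallest:
combine c(12), e(21) → 33
combine 33, d(35) → 68
combine b(39), a(46) → 85
combine 68, 85 → 153
combine f(115), 153 → 268
f is merged only at the final step, so code length = 1.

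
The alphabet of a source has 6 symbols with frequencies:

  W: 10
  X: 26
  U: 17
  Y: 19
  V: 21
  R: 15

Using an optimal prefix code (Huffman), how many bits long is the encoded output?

Merge the two smallest weights repeatedly:
merge W(10) and R(15): 25
merge U(17) and Y(19): 36
merge V(21) and 25: 46
merge X(26) and 36: 62
merge 46 and 62: 108
Each symbol's bit-cost is frequency × depth; summing gives 277 bits (equivalently 25 + 36 + 46 + 62 + 108).

277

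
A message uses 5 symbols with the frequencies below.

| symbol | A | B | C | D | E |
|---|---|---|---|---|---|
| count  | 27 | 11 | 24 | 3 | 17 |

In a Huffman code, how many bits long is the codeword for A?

Repeatedly merge the two smallest:
combine D(3), B(11) → 14
combine 14, E(17) → 31
combine C(24), A(27) → 51
combine 31, 51 → 82
A sits 2 levels below the root, so its codeword is 2 bits.

2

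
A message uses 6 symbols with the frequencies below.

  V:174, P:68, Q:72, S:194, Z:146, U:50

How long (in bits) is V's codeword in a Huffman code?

2

Build the tree from the bottom:
U(50) + P(68) → 118
Q(72) + 118 → 190
Z(146) + V(174) → 320
190 + S(194) → 384
320 + 384 → 704
V's leaf is at depth 2, giving a 2-bit codeword.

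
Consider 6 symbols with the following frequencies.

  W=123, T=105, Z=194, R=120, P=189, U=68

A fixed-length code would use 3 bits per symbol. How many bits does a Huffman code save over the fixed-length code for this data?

383

Fixed-length: 3 bits × 799 symbols = 2397 bits.
Huffman merges:
merge U(68) and T(105): 173
merge R(120) and W(123): 243
merge 173 and P(189): 362
merge Z(194) and 243: 437
merge 362 and 437: 799
Huffman total = 173 + 243 + 362 + 437 + 799 = 2014 bits.
Saving = 2397 − 2014 = 383 bits.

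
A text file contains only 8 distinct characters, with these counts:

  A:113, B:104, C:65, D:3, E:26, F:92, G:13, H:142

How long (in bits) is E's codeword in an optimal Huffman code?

Build the tree from the bottom:
merge D(3) and G(13): 16
merge 16 and E(26): 42
merge 42 and C(65): 107
merge F(92) and B(104): 196
merge 107 and A(113): 220
merge H(142) and 196: 338
merge 220 and 338: 558
The subtree containing E is merged 4 times, so code length = 4.

4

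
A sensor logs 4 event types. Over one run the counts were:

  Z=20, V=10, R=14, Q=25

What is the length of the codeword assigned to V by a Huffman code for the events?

3

Repeatedly merge the two smallest:
merge V(10) and R(14): 24
merge Z(20) and 24: 44
merge Q(25) and 44: 69
V sits 3 levels below the root, so its codeword is 3 bits.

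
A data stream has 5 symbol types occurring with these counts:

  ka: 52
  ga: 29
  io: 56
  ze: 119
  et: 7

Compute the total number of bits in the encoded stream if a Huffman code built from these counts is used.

531

Merge the two smallest weights repeatedly:
et(7) + ga(29) → 36
36 + ka(52) → 88
io(56) + 88 → 144
ze(119) + 144 → 263
Total encoded bits = sum of merged weights = 36 + 88 + 144 + 263 = 531.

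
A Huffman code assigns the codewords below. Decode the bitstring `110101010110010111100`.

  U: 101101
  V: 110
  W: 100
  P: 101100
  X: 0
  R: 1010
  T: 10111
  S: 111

Read left to right; each codeword is recognised as soon as it completes (prefix code):
  110→V | 1010→R | 101100→P | 10111→T | 100→W
Decoded message: VRPTW

VRPTW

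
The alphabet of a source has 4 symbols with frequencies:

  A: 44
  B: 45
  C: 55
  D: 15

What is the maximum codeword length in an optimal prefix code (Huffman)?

Merge the two lowest-weight nodes at each step:
combine D(15), A(44) → 59
combine B(45), C(55) → 100
combine 59, 100 → 159
The first pair merged (D, A) ends up deepest, at depth 2.

2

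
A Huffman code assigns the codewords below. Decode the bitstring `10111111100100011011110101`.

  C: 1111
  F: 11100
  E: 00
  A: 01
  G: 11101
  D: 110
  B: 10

BCFBEDCAA

Read left to right; each codeword is recognised as soon as it completes (prefix code):
  10→B | 1111→C | 11100→F | 10→B | 00→E | 110→D | 1111→C | 01→A | 01→A
Decoded message: BCFBEDCAA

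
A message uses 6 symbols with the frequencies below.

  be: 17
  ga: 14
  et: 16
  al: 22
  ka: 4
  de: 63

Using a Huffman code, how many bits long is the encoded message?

300

Merge the two smallest weights repeatedly:
ka(4) + ga(14) → 18
et(16) + be(17) → 33
18 + al(22) → 40
33 + 40 → 73
de(63) + 73 → 136
The encoded length is the sum of every internal node's weight: 18 + 33 + 40 + 73 + 136 = 300 bits.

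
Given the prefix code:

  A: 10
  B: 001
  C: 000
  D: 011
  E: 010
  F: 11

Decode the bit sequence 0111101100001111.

DFDCDF

Read left to right; each codeword is recognised as soon as it completes (prefix code):
  011→D | 11→F | 011→D | 000→C | 011→D | 11→F
Decoded message: DFDCDF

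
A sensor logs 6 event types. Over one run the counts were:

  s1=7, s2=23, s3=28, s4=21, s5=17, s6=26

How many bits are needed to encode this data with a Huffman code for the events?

Greedily combine the two least-frequent nodes:
combine s1(7), s5(17) → 24
combine s4(21), s2(23) → 44
combine 24, s6(26) → 50
combine s3(28), 44 → 72
combine 50, 72 → 122
The encoded length is the sum of every internal node's weight: 24 + 44 + 50 + 72 + 122 = 312 bits.

312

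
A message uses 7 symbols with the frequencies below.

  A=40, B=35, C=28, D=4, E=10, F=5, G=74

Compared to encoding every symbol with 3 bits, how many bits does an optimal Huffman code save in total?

121

Fixed-length: 3 bits × 196 symbols = 588 bits.
Huffman merges:
combine D(4), F(5) → 9
combine 9, E(10) → 19
combine 19, C(28) → 47
combine B(35), A(40) → 75
combine 47, G(74) → 121
combine 75, 121 → 196
Huffman total = 9 + 19 + 47 + 75 + 121 + 196 = 467 bits.
Saving = 588 − 467 = 121 bits.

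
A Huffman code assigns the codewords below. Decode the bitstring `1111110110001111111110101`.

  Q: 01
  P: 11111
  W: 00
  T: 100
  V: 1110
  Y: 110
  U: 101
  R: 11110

Read left to right; each codeword is recognised as soon as it completes (prefix code):
  11111→P | 101→U | 100→T | 01→Q | 11111→P | 1110→V | 101→U
Decoded message: PUTQPVU

PUTQPVU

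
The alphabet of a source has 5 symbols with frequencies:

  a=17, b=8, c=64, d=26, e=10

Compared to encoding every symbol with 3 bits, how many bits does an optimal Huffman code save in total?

136

Fixed-length: 3 bits × 125 symbols = 375 bits.
Huffman merges:
combine b(8), e(10) → 18
combine a(17), 18 → 35
combine d(26), 35 → 61
combine 61, c(64) → 125
Huffman total = 18 + 35 + 61 + 125 = 239 bits.
Saving = 375 − 239 = 136 bits.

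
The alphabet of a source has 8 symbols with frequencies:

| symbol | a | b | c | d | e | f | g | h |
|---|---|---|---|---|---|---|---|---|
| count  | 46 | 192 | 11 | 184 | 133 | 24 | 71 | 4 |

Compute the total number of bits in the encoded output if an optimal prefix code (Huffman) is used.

1625

Build the Huffman tree bottom-up:
merge h(4) and c(11): 15
merge 15 and f(24): 39
merge 39 and a(46): 85
merge g(71) and 85: 156
merge e(133) and 156: 289
merge d(184) and b(192): 376
merge 289 and 376: 665
Total encoded bits = sum of merged weights = 15 + 39 + 85 + 156 + 289 + 376 + 665 = 1625.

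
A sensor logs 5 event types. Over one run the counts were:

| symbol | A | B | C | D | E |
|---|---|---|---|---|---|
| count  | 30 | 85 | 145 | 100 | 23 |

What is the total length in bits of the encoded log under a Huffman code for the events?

812

Merge the two smallest weights repeatedly:
merge E(23) and A(30): 53
merge 53 and B(85): 138
merge D(100) and 138: 238
merge C(145) and 238: 383
Total encoded bits = sum of merged weights = 53 + 138 + 238 + 383 = 812.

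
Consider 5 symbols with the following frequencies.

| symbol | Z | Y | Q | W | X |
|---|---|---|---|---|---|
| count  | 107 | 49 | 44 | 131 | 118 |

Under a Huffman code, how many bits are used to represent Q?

Repeatedly merge the two smallest:
Q(44) + Y(49) → 93
93 + Z(107) → 200
X(118) + W(131) → 249
200 + 249 → 449
The subtree containing Q is merged 3 times, so code length = 3.

3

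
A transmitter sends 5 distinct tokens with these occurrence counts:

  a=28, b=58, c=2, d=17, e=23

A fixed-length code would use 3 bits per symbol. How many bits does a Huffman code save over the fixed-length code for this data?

Fixed-length: 3 bits × 128 symbols = 384 bits.
Huffman merges:
merge c(2) and d(17): 19
merge 19 and e(23): 42
merge a(28) and 42: 70
merge b(58) and 70: 128
Huffman total = 19 + 42 + 70 + 128 = 259 bits.
Saving = 384 − 259 = 125 bits.

125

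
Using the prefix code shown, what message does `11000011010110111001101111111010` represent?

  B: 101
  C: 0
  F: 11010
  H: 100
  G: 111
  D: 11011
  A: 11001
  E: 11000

Read left to right; each codeword is recognised as soon as it completes (prefix code):
  11000→E | 0→C | 11010→F | 11011→D | 100→H | 11011→D | 111→G | 11010→F
Decoded message: ECFDHDGF

ECFDHDGF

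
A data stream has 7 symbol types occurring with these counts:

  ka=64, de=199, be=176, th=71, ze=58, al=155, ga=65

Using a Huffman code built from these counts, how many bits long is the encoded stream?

Greedily combine the two least-frequent nodes:
merge ze(58) and ka(64): 122
merge ga(65) and th(71): 136
merge 122 and 136: 258
merge al(155) and be(176): 331
merge de(199) and 258: 457
merge 331 and 457: 788
The encoded length is the sum of every internal node's weight: 122 + 136 + 258 + 331 + 457 + 788 = 2092 bits.

2092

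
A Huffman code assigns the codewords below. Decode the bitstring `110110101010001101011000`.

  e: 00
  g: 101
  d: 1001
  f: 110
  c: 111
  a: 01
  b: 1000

ffgaeagab

Read left to right; each codeword is recognised as soon as it completes (prefix code):
  110→f | 110→f | 101→g | 01→a | 00→e | 01→a | 101→g | 01→a | 1000→b
Decoded message: ffgaeagab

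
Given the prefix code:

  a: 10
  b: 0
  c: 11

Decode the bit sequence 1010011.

aabc

Read left to right; each codeword is recognised as soon as it completes (prefix code):
  10→a | 10→a | 0→b | 11→c
Decoded message: aabc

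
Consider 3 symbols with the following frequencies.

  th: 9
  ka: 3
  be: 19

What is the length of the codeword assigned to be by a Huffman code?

1

Repeatedly merge the two smallest:
combine ka(3), th(9) → 12
combine 12, be(19) → 31
be is a child of the root — depth 1, so its codeword is a single bit.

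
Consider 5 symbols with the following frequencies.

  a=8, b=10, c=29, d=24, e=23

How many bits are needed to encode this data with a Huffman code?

Greedily combine the two least-frequent nodes:
merge a(8) and b(10): 18
merge 18 and e(23): 41
merge d(24) and c(29): 53
merge 41 and 53: 94
The encoded length is the sum of every internal node's weight: 18 + 41 + 53 + 94 = 206 bits.

206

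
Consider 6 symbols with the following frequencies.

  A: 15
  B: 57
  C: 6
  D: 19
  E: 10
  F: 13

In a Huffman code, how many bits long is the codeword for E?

Huffman merges, smallest pair first:
merge C(6) and E(10): 16
merge F(13) and A(15): 28
merge 16 and D(19): 35
merge 28 and 35: 63
merge B(57) and 63: 120
E sits 4 levels below the root, so its codeword is 4 bits.

4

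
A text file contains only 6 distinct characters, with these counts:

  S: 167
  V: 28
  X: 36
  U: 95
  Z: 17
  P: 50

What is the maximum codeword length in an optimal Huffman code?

5

Merge the two lowest-weight nodes at each step:
combine Z(17), V(28) → 45
combine X(36), 45 → 81
combine P(50), 81 → 131
combine U(95), 131 → 226
combine S(167), 226 → 393
Maximum depth reached is 5.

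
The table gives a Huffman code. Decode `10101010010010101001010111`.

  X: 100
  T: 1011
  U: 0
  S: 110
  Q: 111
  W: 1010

WWUXWXWQ

Read left to right; each codeword is recognised as soon as it completes (prefix code):
  1010→W | 1010→W | 0→U | 100→X | 1010→W | 100→X | 1010→W | 111→Q
Decoded message: WWUXWXWQ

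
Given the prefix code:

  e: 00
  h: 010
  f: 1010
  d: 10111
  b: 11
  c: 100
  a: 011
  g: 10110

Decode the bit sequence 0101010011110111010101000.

hfabaffe

Read left to right; each codeword is recognised as soon as it completes (prefix code):
  010→h | 1010→f | 011→a | 11→b | 011→a | 1010→f | 1010→f | 00→e
Decoded message: hfabaffe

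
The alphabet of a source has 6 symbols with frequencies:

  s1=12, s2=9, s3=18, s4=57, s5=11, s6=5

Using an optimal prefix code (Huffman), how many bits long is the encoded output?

236

Greedily combine the two least-frequent nodes:
merge s6(5) and s2(9): 14
merge s5(11) and s1(12): 23
merge 14 and s3(18): 32
merge 23 and 32: 55
merge 55 and s4(57): 112
Each symbol's bit-cost is frequency × depth; summing gives 236 bits (equivalently 14 + 23 + 32 + 55 + 112).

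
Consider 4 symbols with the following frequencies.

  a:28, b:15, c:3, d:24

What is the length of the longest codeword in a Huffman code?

3

Merge the two lowest-weight nodes at each step:
merge c(3) and b(15): 18
merge 18 and d(24): 42
merge a(28) and 42: 70
The rarest symbols sit at the bottom; the longest codeword is 3 bits.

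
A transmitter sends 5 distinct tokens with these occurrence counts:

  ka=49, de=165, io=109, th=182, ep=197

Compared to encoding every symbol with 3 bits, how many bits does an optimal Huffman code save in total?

544

Fixed-length: 3 bits × 702 symbols = 2106 bits.
Huffman merges:
ka(49) + io(109) → 158
158 + de(165) → 323
th(182) + ep(197) → 379
323 + 379 → 702
Huffman total = 158 + 323 + 379 + 702 = 1562 bits.
Saving = 2106 − 1562 = 544 bits.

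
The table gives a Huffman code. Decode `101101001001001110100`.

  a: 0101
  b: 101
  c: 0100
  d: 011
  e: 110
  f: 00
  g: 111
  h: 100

bbfhhgc

Read left to right; each codeword is recognised as soon as it completes (prefix code):
  101→b | 101→b | 00→f | 100→h | 100→h | 111→g | 0100→c
Decoded message: bbfhhgc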